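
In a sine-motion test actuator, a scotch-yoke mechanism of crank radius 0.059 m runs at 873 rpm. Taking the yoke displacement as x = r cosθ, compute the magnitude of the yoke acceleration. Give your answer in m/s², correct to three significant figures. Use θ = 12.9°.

ω = 91.42 rad/s (from 873 rpm).
x = r cosθ ⇒ ẍ = −rω² cosθ (ω constant).
|a| = rω²|cosθ| = 0.059·(91.42)²·|cos 12.9°| = 480.66 m/s².

481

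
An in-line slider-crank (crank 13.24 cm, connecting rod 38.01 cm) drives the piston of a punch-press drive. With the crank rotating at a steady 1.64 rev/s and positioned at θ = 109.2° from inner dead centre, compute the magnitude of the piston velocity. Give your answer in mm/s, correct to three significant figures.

ω = 2π·1.64 = 10.3 rad/s
For an in-line slider-crank, x = r cosθ + √(L² − r² sin²θ), so v = −rω sinθ·[1 + r cosθ/√(L² − r² sin²θ)].
With r = 0.1324 m, L = 0.3801 m, θ = 109.2°: √(L² − r² sin²θ) = 0.35895 m.
v = −0.1324·10.3·0.94438·[1 + 0.1324·-0.32887/0.35895] = -1.1321 m/s.
|v| = 1.1321 m/s = 1132.1 mm/s.

1130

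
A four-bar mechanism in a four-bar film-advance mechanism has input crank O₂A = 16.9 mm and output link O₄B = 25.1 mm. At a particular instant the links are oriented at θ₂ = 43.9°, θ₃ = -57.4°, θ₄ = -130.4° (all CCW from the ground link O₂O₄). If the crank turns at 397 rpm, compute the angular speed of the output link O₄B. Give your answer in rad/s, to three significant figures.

28.7

ω₂ = 41.57 rad/s (from 397 rpm).
Differentiating the loop-closure r₂e^{iθ₂}+r₃e^{iθ₃}=r₁+r₄e^{iθ₄} gives r₂ω₂e^{iθ₂}+r₃ω₃e^{iθ₃}=r₄ω₄e^{iθ₄}.
Eliminating the other unknown: ω₄ = r₂ω₂ sin(θ₂−θ₃) / [r₄ sin(θ₄−θ₃)].
Numerator sine = +0.98061; denominator sine = -0.95630.
Result = 0.0169·41.57·(+0.98061) / (0.0251·(-0.95630)) = -28.703 rad/s; magnitude 28.703 rad/s.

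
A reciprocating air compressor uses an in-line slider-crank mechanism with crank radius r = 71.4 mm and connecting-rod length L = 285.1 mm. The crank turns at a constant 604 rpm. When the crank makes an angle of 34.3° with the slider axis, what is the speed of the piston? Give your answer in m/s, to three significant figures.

3.08

ω = 2π·604/60 = 63.25 rad/s
For an in-line slider-crank, x = r cosθ + √(L² − r² sin²θ), so v = −rω sinθ·[1 + r cosθ/√(L² − r² sin²θ)].
With r = 0.0714 m, L = 0.2851 m, θ = 34.3°: √(L² − r² sin²θ) = 0.28225 m.
v = −0.0714·63.25·0.56353·[1 + 0.0714·0.82610/0.28225] = -3.0768 m/s.
|v| = 3.0768 m/s.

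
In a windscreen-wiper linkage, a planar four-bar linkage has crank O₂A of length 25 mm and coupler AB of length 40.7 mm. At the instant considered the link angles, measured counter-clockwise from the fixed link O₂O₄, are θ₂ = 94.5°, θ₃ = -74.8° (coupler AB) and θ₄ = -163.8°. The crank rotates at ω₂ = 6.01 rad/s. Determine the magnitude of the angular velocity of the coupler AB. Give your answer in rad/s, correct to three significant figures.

3.62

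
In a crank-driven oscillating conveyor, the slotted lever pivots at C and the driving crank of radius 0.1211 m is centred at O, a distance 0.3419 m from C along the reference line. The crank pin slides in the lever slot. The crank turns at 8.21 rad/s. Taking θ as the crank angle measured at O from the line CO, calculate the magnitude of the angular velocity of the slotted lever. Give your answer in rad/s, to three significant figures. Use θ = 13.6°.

2.13

ω = 8.21 rad/s
Crank pin A relative to C: A = (d + r cosθ, r sinθ); lever angle φ = atan2(r sinθ, d + r cosθ).
Differentiating tanφ: φ̇ = rω(d cosθ + r)/(d² + r² + 2dr cosθ).
d² + r² + 2dr cosθ = |CA|² = 0.212047 m²;  d cosθ + r = +0.45341 m.
|ω_lever| = |0.1211·8.21·+0.45341| / 0.212047 = 2.1259 rad/s.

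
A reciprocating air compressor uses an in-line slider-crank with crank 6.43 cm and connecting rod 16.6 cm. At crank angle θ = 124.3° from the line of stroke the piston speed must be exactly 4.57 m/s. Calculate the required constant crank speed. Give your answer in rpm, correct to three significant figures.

1070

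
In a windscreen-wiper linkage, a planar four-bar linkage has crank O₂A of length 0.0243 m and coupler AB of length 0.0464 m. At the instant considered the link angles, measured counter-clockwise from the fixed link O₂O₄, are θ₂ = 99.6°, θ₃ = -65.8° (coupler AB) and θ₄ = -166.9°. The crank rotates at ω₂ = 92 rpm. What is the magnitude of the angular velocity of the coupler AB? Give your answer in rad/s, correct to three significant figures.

5.13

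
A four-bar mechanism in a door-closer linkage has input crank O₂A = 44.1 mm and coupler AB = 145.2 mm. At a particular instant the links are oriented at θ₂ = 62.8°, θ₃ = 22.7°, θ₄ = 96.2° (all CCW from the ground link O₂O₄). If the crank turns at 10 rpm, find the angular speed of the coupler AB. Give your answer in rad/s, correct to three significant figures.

0.183

ω₂ = 1.047 rad/s (from 10 rpm).
Differentiating the loop-closure r₂e^{iθ₂}+r₃e^{iθ₃}=r₁+r₄e^{iθ₄} gives r₂ω₂e^{iθ₂}+r₃ω₃e^{iθ₃}=r₄ω₄e^{iθ₄}.
Eliminating the other unknown: ω₃ = r₂ω₂ sin(θ₄−θ₂) / [r₃ sin(θ₃−θ₄)].
Numerator sine = +0.55048; denominator sine = -0.95882.
Result = 0.0441·1.047·(+0.55048) / (0.1452·(-0.95882)) = -0.1826 rad/s; magnitude 0.1826 rad/s.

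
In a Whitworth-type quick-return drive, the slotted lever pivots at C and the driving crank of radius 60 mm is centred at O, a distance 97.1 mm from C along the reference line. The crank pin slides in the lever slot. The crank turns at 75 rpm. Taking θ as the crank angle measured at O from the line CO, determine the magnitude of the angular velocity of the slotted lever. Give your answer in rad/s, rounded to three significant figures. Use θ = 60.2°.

2.71

ω = 7.854 rad/s (from 75 rpm).
Crank pin A relative to C: A = (d + r cosθ, r sinθ); lever angle φ = atan2(r sinθ, d + r cosθ).
Differentiating tanφ: φ̇ = rω(d cosθ + r)/(d² + r² + 2dr cosθ).
d² + r² + 2dr cosθ = |CA|² = 0.0188192 m²;  d cosθ + r = +0.10826 m.
|ω_lever| = |0.06·7.854·+0.10826| / 0.0188192 = 2.7108 rad/s.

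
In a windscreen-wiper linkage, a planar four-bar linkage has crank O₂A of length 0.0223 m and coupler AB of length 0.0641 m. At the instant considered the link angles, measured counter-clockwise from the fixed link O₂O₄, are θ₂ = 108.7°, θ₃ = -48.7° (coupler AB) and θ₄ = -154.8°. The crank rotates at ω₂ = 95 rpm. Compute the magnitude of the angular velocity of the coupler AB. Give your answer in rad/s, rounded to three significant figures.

ω₂ = 9.948 rad/s (from 95 rpm).
Differentiating the loop-closure r₂e^{iθ₂}+r₃e^{iθ₃}=r₁+r₄e^{iθ₄} gives r₂ω₂e^{iθ₂}+r₃ω₃e^{iθ₃}=r₄ω₄e^{iθ₄}.
Eliminating the other unknown: ω₃ = r₂ω₂ sin(θ₄−θ₂) / [r₃ sin(θ₃−θ₄)].
Numerator sine = +0.99357; denominator sine = +0.96078.
Result = 0.0223·9.948·(+0.99357) / (0.0641·(+0.96078)) = +3.5791 rad/s; magnitude 3.5791 rad/s.

3.58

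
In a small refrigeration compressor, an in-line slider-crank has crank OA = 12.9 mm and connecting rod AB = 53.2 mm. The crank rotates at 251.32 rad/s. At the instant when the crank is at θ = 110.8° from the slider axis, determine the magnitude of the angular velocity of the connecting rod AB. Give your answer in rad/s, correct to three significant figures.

22.2

ω = 251.3 rad/s
The rod makes angle φ with the slider axis where L sinφ = r sinθ; differentiating, L cosφ·φ̇ = r ω cosθ.
L cosφ = √(L² − r² sin²θ) = 0.051815 m.
|ω_rod| = r ω |cosθ| / √(L² − r² sin²θ) = 0.0129·251.3·0.35511/0.051815 = 22.219 rad/s.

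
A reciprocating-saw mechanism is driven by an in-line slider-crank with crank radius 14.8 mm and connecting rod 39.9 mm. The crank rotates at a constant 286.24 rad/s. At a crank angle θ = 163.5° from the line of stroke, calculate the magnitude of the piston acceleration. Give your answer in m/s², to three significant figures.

ω = 286.2 rad/s
x(θ) = r cosθ + √(L² − r² sin²θ); with ω constant, a = ω²·d²x/dθ².
d²x/dθ² = −r cosθ − r²(cos2θ)/√u − r⁴ sin²2θ/(4u^{3/2}),  u = L² − r² sin²θ = 0.00157434 m².
Substituting r = 0.0148 m, L = 0.0399 m, θ = 163.5°: d²x/dθ² = +0.0095037 m.
a = ω²·d²x/dθ² = (286.2)²·(+0.0095037) = +778.67 m/s²;  |a| = 778.67 m/s².

779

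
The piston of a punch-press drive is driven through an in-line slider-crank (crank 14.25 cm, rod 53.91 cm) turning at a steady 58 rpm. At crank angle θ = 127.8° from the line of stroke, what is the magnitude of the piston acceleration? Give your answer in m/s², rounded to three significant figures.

ω = 2π·58/60 = 6.074 rad/s
x(θ) = r cosθ + √(L² − r² sin²θ); with ω constant, a = ω²·d²x/dθ².
d²x/dθ² = −r cosθ − r²(cos2θ)/√u − r⁴ sin²2θ/(4u^{3/2}),  u = L² − r² sin²θ = 0.277951 m².
Substituting r = 0.1425 m, L = 0.5391 m, θ = 127.8°: d²x/dθ² = +0.096258 m.
a = ω²·d²x/dθ² = (6.074)²·(+0.096258) = +3.551 m/s²;  |a| = 3.551 m/s².

3.55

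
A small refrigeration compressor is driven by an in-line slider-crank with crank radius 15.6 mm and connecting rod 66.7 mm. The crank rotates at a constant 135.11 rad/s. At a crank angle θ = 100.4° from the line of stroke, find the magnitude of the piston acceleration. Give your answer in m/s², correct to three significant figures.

115

ω = 135.1 rad/s
x(θ) = r cosθ + √(L² − r² sin²θ); with ω constant, a = ω²·d²x/dθ².
d²x/dθ² = −r cosθ − r²(cos2θ)/√u − r⁴ sin²2θ/(4u^{3/2}),  u = L² − r² sin²θ = 0.00421346 m².
Substituting r = 0.0156 m, L = 0.0667 m, θ = 100.4°: d²x/dθ² = +0.006314 m.
a = ω²·d²x/dθ² = (135.1)²·(+0.006314) = +115.26 m/s²;  |a| = 115.26 m/s².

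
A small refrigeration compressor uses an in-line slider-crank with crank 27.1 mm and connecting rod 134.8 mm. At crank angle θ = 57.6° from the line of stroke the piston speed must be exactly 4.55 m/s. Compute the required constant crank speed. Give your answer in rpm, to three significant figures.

1710

For an in-line slider-crank, |v_piston| = rω|sinθ|·[1 + r cosθ/√(L² − r² sin²θ)].
With r = 0.0271 m, L = 0.1348 m, θ = 57.6°: the bracketed kinematic factor |dx/dθ| = 0.025382 m.
ω = v/|dx/dθ| = 4.55/0.025382 = 179.26 rad/s.
N = 60ω/(2π) = 1711.8 rpm.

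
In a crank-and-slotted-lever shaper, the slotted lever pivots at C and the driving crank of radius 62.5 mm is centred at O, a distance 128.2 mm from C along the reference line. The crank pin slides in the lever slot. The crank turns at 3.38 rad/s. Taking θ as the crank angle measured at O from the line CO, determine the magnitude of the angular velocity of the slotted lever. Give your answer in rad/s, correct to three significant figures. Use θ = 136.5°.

0.739

ω = 3.38 rad/s
Crank pin A relative to C: A = (d + r cosθ, r sinθ); lever angle φ = atan2(r sinθ, d + r cosθ).
Differentiating tanφ: φ̇ = rω(d cosθ + r)/(d² + r² + 2dr cosθ).
d² + r² + 2dr cosθ = |CA|² = 0.00871737 m²;  d cosθ + r = -0.030493 m.
|ω_lever| = |0.0625·3.38·-0.030493| / 0.00871737 = 0.73894 rad/s.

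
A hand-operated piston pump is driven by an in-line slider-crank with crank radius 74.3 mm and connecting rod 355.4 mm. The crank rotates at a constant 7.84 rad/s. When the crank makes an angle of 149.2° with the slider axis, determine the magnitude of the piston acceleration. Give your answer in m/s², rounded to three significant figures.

ω = 7.84 rad/s
x(θ) = r cosθ + √(L² − r² sin²θ); with ω constant, a = ω²·d²x/dθ².
d²x/dθ² = −r cosθ − r²(cos2θ)/√u − r⁴ sin²2θ/(4u^{3/2}),  u = L² − r² sin²θ = 0.124862 m².
Substituting r = 0.0743 m, L = 0.3554 m, θ = 149.2°: d²x/dθ² = +0.056256 m.
a = ω²·d²x/dθ² = (7.84)²·(+0.056256) = +3.4578 m/s²;  |a| = 3.4578 m/s².

3.46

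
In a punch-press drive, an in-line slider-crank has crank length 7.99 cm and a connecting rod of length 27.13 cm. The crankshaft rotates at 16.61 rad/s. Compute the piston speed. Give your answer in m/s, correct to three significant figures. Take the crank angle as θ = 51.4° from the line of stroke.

ω = 16.61 rad/s
For an in-line slider-crank, x = r cosθ + √(L² − r² sin²θ), so v = −rω sinθ·[1 + r cosθ/√(L² − r² sin²θ)].
With r = 0.0799 m, L = 0.2713 m, θ = 51.4°: √(L² − r² sin²θ) = 0.26402 m.
v = −0.0799·16.61·0.78152·[1 + 0.0799·0.62388/0.26402] = -1.233 m/s.
|v| = 1.233 m/s.

1.23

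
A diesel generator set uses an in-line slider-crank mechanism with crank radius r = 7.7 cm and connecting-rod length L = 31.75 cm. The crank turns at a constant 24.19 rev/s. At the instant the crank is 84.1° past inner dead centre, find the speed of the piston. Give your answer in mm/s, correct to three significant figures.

ω = 2π·24.2 = 152 rad/s
For an in-line slider-crank, x = r cosθ + √(L² − r² sin²θ), so v = −rω sinθ·[1 + r cosθ/√(L² − r² sin²θ)].
With r = 0.077 m, L = 0.3175 m, θ = 84.1°: √(L² − r² sin²θ) = 0.30812 m.
v = −0.077·152·0.99470·[1 + 0.077·0.10279/0.30812] = -11.94 m/s.
|v| = 11.94 m/s = 11940 mm/s.

11900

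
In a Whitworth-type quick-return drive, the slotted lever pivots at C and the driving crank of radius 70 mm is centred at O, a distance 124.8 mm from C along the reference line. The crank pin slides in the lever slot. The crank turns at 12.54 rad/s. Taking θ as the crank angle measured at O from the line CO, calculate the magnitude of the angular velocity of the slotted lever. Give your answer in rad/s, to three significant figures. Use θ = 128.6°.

0.721

ω = 12.54 rad/s
Crank pin A relative to C: A = (d + r cosθ, r sinθ); lever angle φ = atan2(r sinθ, d + r cosθ).
Differentiating tanφ: φ̇ = rω(d cosθ + r)/(d² + r² + 2dr cosθ).
d² + r² + 2dr cosθ = |CA|² = 0.00957462 m²;  d cosθ + r = -0.0078602 m.
|ω_lever| = |0.07·12.54·-0.0078602| / 0.00957462 = 0.72062 rad/s.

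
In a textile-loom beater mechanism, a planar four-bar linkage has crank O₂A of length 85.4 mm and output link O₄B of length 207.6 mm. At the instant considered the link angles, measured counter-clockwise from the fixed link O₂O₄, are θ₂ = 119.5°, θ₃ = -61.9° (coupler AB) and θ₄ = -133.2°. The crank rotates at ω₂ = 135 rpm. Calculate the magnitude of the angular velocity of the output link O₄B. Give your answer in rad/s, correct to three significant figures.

ω₂ = 14.14 rad/s (from 135 rpm).
Differentiating the loop-closure r₂e^{iθ₂}+r₃e^{iθ₃}=r₁+r₄e^{iθ₄} gives r₂ω₂e^{iθ₂}+r₃ω₃e^{iθ₃}=r₄ω₄e^{iθ₄}.
Eliminating the other unknown: ω₄ = r₂ω₂ sin(θ₂−θ₃) / [r₄ sin(θ₄−θ₃)].
Numerator sine = -0.02443; denominator sine = -0.94721.
Result = 0.0854·14.14·(-0.02443) / (0.2076·(-0.94721)) = +0.15001 rad/s; magnitude 0.15001 rad/s.

0.150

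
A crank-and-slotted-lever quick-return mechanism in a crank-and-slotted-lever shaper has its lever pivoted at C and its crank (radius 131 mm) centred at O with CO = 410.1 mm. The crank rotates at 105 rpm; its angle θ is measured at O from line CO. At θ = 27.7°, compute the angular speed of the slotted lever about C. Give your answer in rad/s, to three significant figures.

2.54

ω = 11 rad/s (from 105 rpm).
Crank pin A relative to C: A = (d + r cosθ, r sinθ); lever angle φ = atan2(r sinθ, d + r cosθ).
Differentiating tanφ: φ̇ = rω(d cosθ + r)/(d² + r² + 2dr cosθ).
d² + r² + 2dr cosθ = |CA|² = 0.280475 m²;  d cosθ + r = +0.4941 m.
|ω_lever| = |0.131·11·+0.4941| / 0.280475 = 2.5375 rad/s.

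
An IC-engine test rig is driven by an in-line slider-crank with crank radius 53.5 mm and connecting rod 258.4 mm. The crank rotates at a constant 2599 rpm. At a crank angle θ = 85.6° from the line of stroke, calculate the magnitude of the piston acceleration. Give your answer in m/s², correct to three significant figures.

524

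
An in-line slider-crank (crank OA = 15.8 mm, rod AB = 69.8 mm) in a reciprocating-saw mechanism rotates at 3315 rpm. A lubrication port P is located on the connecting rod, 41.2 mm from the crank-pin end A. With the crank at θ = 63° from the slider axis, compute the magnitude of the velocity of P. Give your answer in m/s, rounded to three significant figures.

5.29

ω = 347.1 rad/s.  Crank-pin speed |V_A| = rω = 5.4849 m/s, perpendicular to OA.
Rod angle: sinφ = −(r/L) sinθ ⇒ φ = -11.636°; ω_rod = −rω cosθ/√(L²−r²sin²θ) = -36.423 rad/s.
V_P = V_A + ω_rod × AP, with AP = 0.0412 m along the rod.
Components: V_Px = −rω sinθ − a·ω_rod·sinφ = -5.1897 m/s;  V_Py = rω cosθ + a·ω_rod·cosφ = +1.0203 m/s.
|V_P| = √(V_Px² + V_Py²) = 5.2891 m/s.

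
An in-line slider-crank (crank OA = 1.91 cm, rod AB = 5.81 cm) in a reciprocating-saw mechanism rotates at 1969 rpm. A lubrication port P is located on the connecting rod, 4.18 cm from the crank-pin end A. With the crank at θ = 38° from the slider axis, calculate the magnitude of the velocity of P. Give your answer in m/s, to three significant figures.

ω = 206.2 rad/s.  Crank-pin speed |V_A| = rω = 3.9383 m/s, perpendicular to OA.
Rod angle: sinφ = −(r/L) sinθ ⇒ φ = -11.677°; ω_rod = −rω cosθ/√(L²−r²sin²θ) = -54.544 rad/s.
V_P = V_A + ω_rod × AP, with AP = 0.0418 m along the rod.
Components: V_Px = −rω sinθ − a·ω_rod·sinφ = -2.8861 m/s;  V_Py = rω cosθ + a·ω_rod·cosφ = +0.87067 m/s.
|V_P| = √(V_Px² + V_Py²) = 3.0146 m/s.

3.01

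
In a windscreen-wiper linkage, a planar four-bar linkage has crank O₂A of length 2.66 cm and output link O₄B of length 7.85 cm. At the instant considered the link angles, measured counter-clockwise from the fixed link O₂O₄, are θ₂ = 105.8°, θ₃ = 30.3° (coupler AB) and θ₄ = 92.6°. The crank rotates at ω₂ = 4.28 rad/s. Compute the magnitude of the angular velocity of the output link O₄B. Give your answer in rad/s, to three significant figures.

1.59

ω₂ = 4.28 rad/s
Differentiating the loop-closure r₂e^{iθ₂}+r₃e^{iθ₃}=r₁+r₄e^{iθ₄} gives r₂ω₂e^{iθ₂}+r₃ω₃e^{iθ₃}=r₄ω₄e^{iθ₄}.
Eliminating the other unknown: ω₄ = r₂ω₂ sin(θ₂−θ₃) / [r₄ sin(θ₄−θ₃)].
Numerator sine = +0.96815; denominator sine = +0.88539.
Result = 0.0266·4.28·(+0.96815) / (0.0785·(+0.88539)) = +1.5858 rad/s; magnitude 1.5858 rad/s.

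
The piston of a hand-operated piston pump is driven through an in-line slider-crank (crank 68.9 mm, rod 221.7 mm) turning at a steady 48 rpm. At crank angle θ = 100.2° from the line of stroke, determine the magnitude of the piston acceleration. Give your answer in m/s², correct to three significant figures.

0.839

ω = 2π·48/60 = 5.027 rad/s
x(θ) = r cosθ + √(L² − r² sin²θ); with ω constant, a = ω²·d²x/dθ².
d²x/dθ² = −r cosθ − r²(cos2θ)/√u − r⁴ sin²2θ/(4u^{3/2}),  u = L² − r² sin²θ = 0.0445525 m².
Substituting r = 0.0689 m, L = 0.2217 m, θ = 100.2°: d²x/dθ² = +0.033208 m.
a = ω²·d²x/dθ² = (5.027)²·(+0.033208) = +0.83905 m/s²;  |a| = 0.83905 m/s².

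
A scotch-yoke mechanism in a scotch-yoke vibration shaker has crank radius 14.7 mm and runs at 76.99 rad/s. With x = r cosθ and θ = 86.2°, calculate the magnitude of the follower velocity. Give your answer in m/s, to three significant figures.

1.13

ω = 76.99 rad/s
x = r cosθ ⇒ ẋ = −rω sinθ.
|v| = rω|sinθ| = 0.0147·76.99·|sin 86.2°| = 1.1293 m/s.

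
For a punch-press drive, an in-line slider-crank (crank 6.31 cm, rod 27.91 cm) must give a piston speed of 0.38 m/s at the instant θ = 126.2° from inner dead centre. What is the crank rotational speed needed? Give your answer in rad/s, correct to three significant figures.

8.64

For an in-line slider-crank, |v_piston| = rω|sinθ|·[1 + r cosθ/√(L² − r² sin²θ)].
With r = 0.0631 m, L = 0.2791 m, θ = 126.2°: the bracketed kinematic factor |dx/dθ| = 0.044004 m.
ω = v/|dx/dθ| = 0.38/0.044004 = 8.6356 rad/s.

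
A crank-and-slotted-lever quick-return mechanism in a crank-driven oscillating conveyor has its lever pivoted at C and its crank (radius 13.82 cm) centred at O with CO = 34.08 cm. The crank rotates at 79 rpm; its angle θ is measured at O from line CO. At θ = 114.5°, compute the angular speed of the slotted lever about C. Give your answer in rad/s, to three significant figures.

ω = 8.273 rad/s (from 79 rpm).
Crank pin A relative to C: A = (d + r cosθ, r sinθ); lever angle φ = atan2(r sinθ, d + r cosθ).
Differentiating tanφ: φ̇ = rω(d cosθ + r)/(d² + r² + 2dr cosθ).
d² + r² + 2dr cosθ = |CA|² = 0.096181 m²;  d cosθ + r = -0.0031275 m.
|ω_lever| = |0.1382·8.273·-0.0031275| / 0.096181 = 0.037176 rad/s.

0.0372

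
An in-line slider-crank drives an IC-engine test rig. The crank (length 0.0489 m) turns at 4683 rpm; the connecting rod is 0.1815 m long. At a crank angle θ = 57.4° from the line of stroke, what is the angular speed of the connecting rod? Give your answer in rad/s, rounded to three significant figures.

73.1

ω = 490.4 rad/s (converted from 4683 rpm).
The rod makes angle φ with the slider axis where L sinφ = r sinθ; differentiating, L cosφ·φ̇ = r ω cosθ.
L cosφ = √(L² − r² sin²θ) = 0.17676 m.
|ω_rod| = r ω |cosθ| / √(L² − r² sin²θ) = 0.0489·490.4·0.53877/0.17676 = 73.093 rad/s.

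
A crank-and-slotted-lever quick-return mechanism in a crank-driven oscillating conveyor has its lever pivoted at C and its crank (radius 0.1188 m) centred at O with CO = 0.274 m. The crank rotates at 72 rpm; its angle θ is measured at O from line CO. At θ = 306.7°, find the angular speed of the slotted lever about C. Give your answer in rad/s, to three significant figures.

ω = 7.54 rad/s (from 72 rpm).
Crank pin A relative to C: A = (d + r cosθ, r sinθ); lever angle φ = atan2(r sinθ, d + r cosθ).
Differentiating tanφ: φ̇ = rω(d cosθ + r)/(d² + r² + 2dr cosθ).
d² + r² + 2dr cosθ = |CA|² = 0.128096 m²;  d cosθ + r = +0.28255 m.
|ω_lever| = |0.1188·7.54·+0.28255| / 0.128096 = 1.9758 rad/s.

1.98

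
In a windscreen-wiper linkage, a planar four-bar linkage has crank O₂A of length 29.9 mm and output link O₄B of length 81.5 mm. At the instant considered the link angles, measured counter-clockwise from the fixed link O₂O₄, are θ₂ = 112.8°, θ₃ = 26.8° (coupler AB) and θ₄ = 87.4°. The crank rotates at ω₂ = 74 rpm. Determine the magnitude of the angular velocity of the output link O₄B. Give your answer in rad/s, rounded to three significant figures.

ω₂ = 7.749 rad/s (from 74 rpm).
Differentiating the loop-closure r₂e^{iθ₂}+r₃e^{iθ₃}=r₁+r₄e^{iθ₄} gives r₂ω₂e^{iθ₂}+r₃ω₃e^{iθ₃}=r₄ω₄e^{iθ₄}.
Eliminating the other unknown: ω₄ = r₂ω₂ sin(θ₂−θ₃) / [r₄ sin(θ₄−θ₃)].
Numerator sine = +0.99756; denominator sine = +0.87121.
Result = 0.0299·7.749·(+0.99756) / (0.0815·(+0.87121)) = +3.2553 rad/s; magnitude 3.2553 rad/s.

3.26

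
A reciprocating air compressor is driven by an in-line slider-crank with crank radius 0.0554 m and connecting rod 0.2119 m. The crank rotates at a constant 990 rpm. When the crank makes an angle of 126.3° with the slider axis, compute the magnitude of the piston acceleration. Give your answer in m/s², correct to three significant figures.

ω = 2π·990/60 = 103.7 rad/s
x(θ) = r cosθ + √(L² − r² sin²θ); with ω constant, a = ω²·d²x/dθ².
d²x/dθ² = −r cosθ − r²(cos2θ)/√u − r⁴ sin²2θ/(4u^{3/2}),  u = L² − r² sin²θ = 0.0429081 m².
Substituting r = 0.0554 m, L = 0.2119 m, θ = 126.3°: d²x/dθ² = +0.036987 m.
a = ω²·d²x/dθ² = (103.7)²·(+0.036987) = +397.54 m/s²;  |a| = 397.54 m/s².

398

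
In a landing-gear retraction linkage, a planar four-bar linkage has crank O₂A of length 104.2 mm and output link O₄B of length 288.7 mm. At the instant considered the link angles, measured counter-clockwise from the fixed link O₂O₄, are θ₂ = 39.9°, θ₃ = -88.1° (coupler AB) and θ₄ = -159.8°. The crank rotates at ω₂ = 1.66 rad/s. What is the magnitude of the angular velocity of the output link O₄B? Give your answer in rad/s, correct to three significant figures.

ω₂ = 1.66 rad/s
Differentiating the loop-closure r₂e^{iθ₂}+r₃e^{iθ₃}=r₁+r₄e^{iθ₄} gives r₂ω₂e^{iθ₂}+r₃ω₃e^{iθ₃}=r₄ω₄e^{iθ₄}.
Eliminating the other unknown: ω₄ = r₂ω₂ sin(θ₂−θ₃) / [r₄ sin(θ₄−θ₃)].
Numerator sine = +0.78801; denominator sine = -0.94943.
Result = 0.1042·1.66·(+0.78801) / (0.2887·(-0.94943)) = -0.49728 rad/s; magnitude 0.49728 rad/s.

0.497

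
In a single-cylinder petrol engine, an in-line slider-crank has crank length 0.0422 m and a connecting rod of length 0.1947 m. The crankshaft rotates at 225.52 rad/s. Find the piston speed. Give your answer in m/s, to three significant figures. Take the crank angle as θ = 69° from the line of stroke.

ω = 225.5 rad/s
For an in-line slider-crank, x = r cosθ + √(L² − r² sin²θ), so v = −rω sinθ·[1 + r cosθ/√(L² − r² sin²θ)].
With r = 0.0422 m, L = 0.1947 m, θ = 69°: √(L² − r² sin²θ) = 0.19067 m.
v = −0.0422·225.5·0.93358·[1 + 0.0422·0.35837/0.19067] = -9.5895 m/s.
|v| = 9.5895 m/s.

9.59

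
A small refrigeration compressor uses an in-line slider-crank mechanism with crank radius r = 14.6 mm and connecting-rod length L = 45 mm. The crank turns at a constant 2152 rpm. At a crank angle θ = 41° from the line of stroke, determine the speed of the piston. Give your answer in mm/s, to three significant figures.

2700

ω = 2π·2152/60 = 225.4 rad/s
For an in-line slider-crank, x = r cosθ + √(L² − r² sin²θ), so v = −rω sinθ·[1 + r cosθ/√(L² − r² sin²θ)].
With r = 0.0146 m, L = 0.045 m, θ = 41°: √(L² − r² sin²θ) = 0.043969 m.
v = −0.0146·225.4·0.65606·[1 + 0.0146·0.75471/0.043969] = -2.6995 m/s.
|v| = 2.6995 m/s = 2699.5 mm/s.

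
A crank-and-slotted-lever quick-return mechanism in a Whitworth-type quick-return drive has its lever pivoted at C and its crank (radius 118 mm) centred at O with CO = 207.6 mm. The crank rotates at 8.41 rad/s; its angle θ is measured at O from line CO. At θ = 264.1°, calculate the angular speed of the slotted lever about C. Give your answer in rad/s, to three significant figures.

1.85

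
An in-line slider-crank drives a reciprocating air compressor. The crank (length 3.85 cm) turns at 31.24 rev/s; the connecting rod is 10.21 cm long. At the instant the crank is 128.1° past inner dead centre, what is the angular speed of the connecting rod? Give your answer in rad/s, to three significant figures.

47.8

ω = 196.3 rad/s (converted from 31.24 rev/s).
The rod makes angle φ with the slider axis where L sinφ = r sinθ; differentiating, L cosφ·φ̇ = r ω cosθ.
L cosφ = √(L² − r² sin²θ) = 0.097501 m.
|ω_rod| = r ω |cosθ| / √(L² − r² sin²θ) = 0.0385·196.3·0.61704/0.097501 = 47.825 rad/s.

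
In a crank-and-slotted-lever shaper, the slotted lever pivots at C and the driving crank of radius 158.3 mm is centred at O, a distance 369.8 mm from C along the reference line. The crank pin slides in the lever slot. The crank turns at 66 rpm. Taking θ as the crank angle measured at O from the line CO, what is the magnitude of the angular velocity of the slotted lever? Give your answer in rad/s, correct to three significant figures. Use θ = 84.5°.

1.23

ω = 6.912 rad/s (from 66 rpm).
Crank pin A relative to C: A = (d + r cosθ, r sinθ); lever angle φ = atan2(r sinθ, d + r cosθ).
Differentiating tanφ: φ̇ = rω(d cosθ + r)/(d² + r² + 2dr cosθ).
d² + r² + 2dr cosθ = |CA|² = 0.173032 m²;  d cosθ + r = +0.19374 m.
|ω_lever| = |0.1583·6.912·+0.19374| / 0.173032 = 1.225 rad/s.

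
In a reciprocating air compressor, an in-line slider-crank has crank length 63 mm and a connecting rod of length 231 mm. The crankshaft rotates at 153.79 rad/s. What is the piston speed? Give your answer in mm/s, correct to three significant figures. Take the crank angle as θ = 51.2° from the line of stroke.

ω = 153.8 rad/s
For an in-line slider-crank, x = r cosθ + √(L² − r² sin²θ), so v = −rω sinθ·[1 + r cosθ/√(L² − r² sin²θ)].
With r = 0.063 m, L = 0.231 m, θ = 51.2°: √(L² − r² sin²θ) = 0.22572 m.
v = −0.063·153.8·0.77934·[1 + 0.063·0.62660/0.22572] = -8.8714 m/s.
|v| = 8.8714 m/s = 8871.4 mm/s.

8870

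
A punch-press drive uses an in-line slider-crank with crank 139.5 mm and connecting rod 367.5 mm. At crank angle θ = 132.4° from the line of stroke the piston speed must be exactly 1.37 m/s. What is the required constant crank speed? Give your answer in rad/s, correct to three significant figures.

18.1

For an in-line slider-crank, |v_piston| = rω|sinθ|·[1 + r cosθ/√(L² − r² sin²θ)].
With r = 0.1395 m, L = 0.3675 m, θ = 132.4°: the bracketed kinematic factor |dx/dθ| = 0.075546 m.
ω = v/|dx/dθ| = 1.37/0.075546 = 18.135 rad/s.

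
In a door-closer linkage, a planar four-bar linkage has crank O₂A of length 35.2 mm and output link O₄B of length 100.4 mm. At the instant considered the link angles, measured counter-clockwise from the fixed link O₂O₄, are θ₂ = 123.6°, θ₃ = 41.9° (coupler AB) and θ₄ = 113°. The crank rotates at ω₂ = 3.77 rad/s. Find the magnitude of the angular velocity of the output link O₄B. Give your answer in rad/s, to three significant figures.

ω₂ = 3.77 rad/s
Differentiating the loop-closure r₂e^{iθ₂}+r₃e^{iθ₃}=r₁+r₄e^{iθ₄} gives r₂ω₂e^{iθ₂}+r₃ω₃e^{iθ₃}=r₄ω₄e^{iθ₄}.
Eliminating the other unknown: ω₄ = r₂ω₂ sin(θ₂−θ₃) / [r₄ sin(θ₄−θ₃)].
Numerator sine = +0.98953; denominator sine = +0.94609.
Result = 0.0352·3.77·(+0.98953) / (0.1004·(+0.94609)) = +1.3824 rad/s; magnitude 1.3824 rad/s.

1.38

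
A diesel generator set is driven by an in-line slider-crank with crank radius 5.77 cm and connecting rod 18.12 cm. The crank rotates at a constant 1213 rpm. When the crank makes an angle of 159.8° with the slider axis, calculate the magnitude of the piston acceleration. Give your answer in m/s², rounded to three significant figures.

ω = 2π·1213/60 = 127 rad/s
x(θ) = r cosθ + √(L² − r² sin²θ); with ω constant, a = ω²·d²x/dθ².
d²x/dθ² = −r cosθ − r²(cos2θ)/√u − r⁴ sin²2θ/(4u^{3/2}),  u = L² − r² sin²θ = 0.0324365 m².
Substituting r = 0.0577 m, L = 0.1812 m, θ = 159.8°: d²x/dθ² = +0.039874 m.
a = ω²·d²x/dθ² = (127)²·(+0.039874) = +643.39 m/s²;  |a| = 643.39 m/s².

643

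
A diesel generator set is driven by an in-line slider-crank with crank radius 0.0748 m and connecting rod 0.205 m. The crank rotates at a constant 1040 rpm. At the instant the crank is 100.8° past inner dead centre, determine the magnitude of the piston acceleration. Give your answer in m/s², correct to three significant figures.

487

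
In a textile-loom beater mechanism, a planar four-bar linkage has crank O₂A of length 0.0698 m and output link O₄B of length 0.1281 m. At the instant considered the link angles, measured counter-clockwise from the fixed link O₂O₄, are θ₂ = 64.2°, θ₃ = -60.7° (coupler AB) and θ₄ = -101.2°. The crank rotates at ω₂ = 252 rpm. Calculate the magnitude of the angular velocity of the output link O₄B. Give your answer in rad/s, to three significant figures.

18.2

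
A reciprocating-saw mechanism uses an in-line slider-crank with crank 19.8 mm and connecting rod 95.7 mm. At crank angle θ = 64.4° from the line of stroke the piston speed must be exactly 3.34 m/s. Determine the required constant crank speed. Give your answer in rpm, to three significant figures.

1640

For an in-line slider-crank, |v_piston| = rω|sinθ|·[1 + r cosθ/√(L² − r² sin²θ)].
With r = 0.0198 m, L = 0.0957 m, θ = 64.4°: the bracketed kinematic factor |dx/dθ| = 0.019481 m.
ω = v/|dx/dθ| = 3.34/0.019481 = 171.45 rad/s.
N = 60ω/(2π) = 1637.2 rpm.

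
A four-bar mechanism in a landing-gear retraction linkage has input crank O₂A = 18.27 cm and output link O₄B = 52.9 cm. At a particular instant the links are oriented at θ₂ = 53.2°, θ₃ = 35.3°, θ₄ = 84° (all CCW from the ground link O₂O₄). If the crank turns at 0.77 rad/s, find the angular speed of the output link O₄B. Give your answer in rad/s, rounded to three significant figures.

0.109

ω₂ = 0.77 rad/s
Differentiating the loop-closure r₂e^{iθ₂}+r₃e^{iθ₃}=r₁+r₄e^{iθ₄} gives r₂ω₂e^{iθ₂}+r₃ω₃e^{iθ₃}=r₄ω₄e^{iθ₄}.
Eliminating the other unknown: ω₄ = r₂ω₂ sin(θ₂−θ₃) / [r₄ sin(θ₄−θ₃)].
Numerator sine = +0.30736; denominator sine = +0.75126.
Result = 0.1827·0.77·(+0.30736) / (0.529·(+0.75126)) = +0.1088 rad/s; magnitude 0.1088 rad/s.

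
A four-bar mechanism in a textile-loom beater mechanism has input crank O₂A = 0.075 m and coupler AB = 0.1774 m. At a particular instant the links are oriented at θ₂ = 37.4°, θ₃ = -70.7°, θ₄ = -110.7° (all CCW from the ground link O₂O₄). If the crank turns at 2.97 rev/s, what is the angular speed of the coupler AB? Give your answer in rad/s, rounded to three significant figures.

6.49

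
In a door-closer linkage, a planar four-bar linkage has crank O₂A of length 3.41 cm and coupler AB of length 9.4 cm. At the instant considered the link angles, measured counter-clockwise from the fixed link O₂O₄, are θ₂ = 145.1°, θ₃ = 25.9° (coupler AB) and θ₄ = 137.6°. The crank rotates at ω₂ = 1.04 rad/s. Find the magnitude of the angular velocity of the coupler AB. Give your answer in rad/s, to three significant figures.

0.0530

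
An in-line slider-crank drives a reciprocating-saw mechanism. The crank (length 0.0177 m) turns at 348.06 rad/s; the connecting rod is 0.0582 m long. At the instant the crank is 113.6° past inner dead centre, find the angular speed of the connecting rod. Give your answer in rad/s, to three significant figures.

ω = 348.1 rad/s
The rod makes angle φ with the slider axis where L sinφ = r sinθ; differentiating, L cosφ·φ̇ = r ω cosθ.
L cosφ = √(L² − r² sin²θ) = 0.055894 m.
|ω_rod| = r ω |cosθ| / √(L² − r² sin²θ) = 0.0177·348.1·0.40035/0.055894 = 44.126 rad/s.

44.1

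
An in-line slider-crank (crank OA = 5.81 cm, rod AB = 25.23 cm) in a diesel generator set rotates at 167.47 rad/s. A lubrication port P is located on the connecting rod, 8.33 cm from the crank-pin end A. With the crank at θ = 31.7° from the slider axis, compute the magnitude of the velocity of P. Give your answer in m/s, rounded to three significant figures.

7.77

ω = 167.5 rad/s.  Crank-pin speed |V_A| = rω = 9.73 m/s, perpendicular to OA.
Rod angle: sinφ = −(r/L) sinθ ⇒ φ = -6.950°; ω_rod = −rω cosθ/√(L²−r²sin²θ) = -33.055 rad/s.
V_P = V_A + ω_rod × AP, with AP = 0.0833 m along the rod.
Components: V_Px = −rω sinθ − a·ω_rod·sinφ = -5.446 m/s;  V_Py = rω cosθ + a·ω_rod·cosφ = +5.5452 m/s.
|V_P| = √(V_Px² + V_Py²) = 7.7723 m/s.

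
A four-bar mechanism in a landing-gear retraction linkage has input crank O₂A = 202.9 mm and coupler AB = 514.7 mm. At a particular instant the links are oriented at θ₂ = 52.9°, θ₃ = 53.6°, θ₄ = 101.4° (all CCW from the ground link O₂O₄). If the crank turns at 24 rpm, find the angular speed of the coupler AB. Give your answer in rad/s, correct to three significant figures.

1.00

ω₂ = 2.513 rad/s (from 24 rpm).
Differentiating the loop-closure r₂e^{iθ₂}+r₃e^{iθ₃}=r₁+r₄e^{iθ₄} gives r₂ω₂e^{iθ₂}+r₃ω₃e^{iθ₃}=r₄ω₄e^{iθ₄}.
Eliminating the other unknown: ω₃ = r₂ω₂ sin(θ₄−θ₂) / [r₃ sin(θ₃−θ₄)].
Numerator sine = +0.74896; denominator sine = -0.74080.
Result = 0.2029·2.513·(+0.74896) / (0.5147·(-0.74080)) = -1.0017 rad/s; magnitude 1.0017 rad/s.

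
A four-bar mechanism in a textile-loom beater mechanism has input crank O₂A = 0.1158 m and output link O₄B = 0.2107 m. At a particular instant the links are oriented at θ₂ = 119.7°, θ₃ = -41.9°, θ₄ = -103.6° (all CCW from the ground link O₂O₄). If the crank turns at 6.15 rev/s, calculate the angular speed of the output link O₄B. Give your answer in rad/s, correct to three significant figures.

ω₂ = 38.64 rad/s (from 6.15 rev/s).
Differentiating the loop-closure r₂e^{iθ₂}+r₃e^{iθ₃}=r₁+r₄e^{iθ₄} gives r₂ω₂e^{iθ₂}+r₃ω₃e^{iθ₃}=r₄ω₄e^{iθ₄}.
Eliminating the other unknown: ω₄ = r₂ω₂ sin(θ₂−θ₃) / [r₄ sin(θ₄−θ₃)].
Numerator sine = +0.31565; denominator sine = -0.88048.
Result = 0.1158·38.64·(+0.31565) / (0.2107·(-0.88048)) = -7.6135 rad/s; magnitude 7.6135 rad/s.

7.61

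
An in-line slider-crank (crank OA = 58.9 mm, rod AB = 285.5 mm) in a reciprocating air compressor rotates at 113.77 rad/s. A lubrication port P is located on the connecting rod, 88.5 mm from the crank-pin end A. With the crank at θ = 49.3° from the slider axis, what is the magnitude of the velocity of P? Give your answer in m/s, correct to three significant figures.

ω = 113.8 rad/s.  Crank-pin speed |V_A| = rω = 6.7011 m/s, perpendicular to OA.
Rod angle: sinφ = −(r/L) sinθ ⇒ φ = -8.998°; ω_rod = −rω cosθ/√(L²−r²sin²θ) = -15.496 rad/s.
V_P = V_A + ω_rod × AP, with AP = 0.0885 m along the rod.
Components: V_Px = −rω sinθ − a·ω_rod·sinφ = -5.2948 m/s;  V_Py = rω cosθ + a·ω_rod·cosφ = +3.0152 m/s.
|V_P| = √(V_Px² + V_Py²) = 6.0931 m/s.

6.09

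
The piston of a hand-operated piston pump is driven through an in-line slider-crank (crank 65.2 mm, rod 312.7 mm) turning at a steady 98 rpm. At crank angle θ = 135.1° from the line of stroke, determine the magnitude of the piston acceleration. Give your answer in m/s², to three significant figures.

4.84

ω = 2π·98/60 = 10.26 rad/s
x(θ) = r cosθ + √(L² − r² sin²θ); with ω constant, a = ω²·d²x/dθ².
d²x/dθ² = −r cosθ − r²(cos2θ)/√u − r⁴ sin²2θ/(4u^{3/2}),  u = L² − r² sin²θ = 0.0956632 m².
Substituting r = 0.0652 m, L = 0.3127 m, θ = 135.1°: d²x/dθ² = +0.045983 m.
a = ω²·d²x/dθ² = (10.26)²·(+0.045983) = +4.8429 m/s²;  |a| = 4.8429 m/s².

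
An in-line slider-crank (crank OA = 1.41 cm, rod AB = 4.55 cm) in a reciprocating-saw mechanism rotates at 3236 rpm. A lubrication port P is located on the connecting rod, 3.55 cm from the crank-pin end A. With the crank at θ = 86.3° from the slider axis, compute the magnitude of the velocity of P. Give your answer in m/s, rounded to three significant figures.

4.85

ω = 338.9 rad/s.  Crank-pin speed |V_A| = rω = 4.7781 m/s, perpendicular to OA.
Rod angle: sinφ = −(r/L) sinθ ⇒ φ = -18.014°; ω_rod = −rω cosθ/√(L²−r²sin²θ) = -7.1261 rad/s.
V_P = V_A + ω_rod × AP, with AP = 0.0355 m along the rod.
Components: V_Px = −rω sinθ − a·ω_rod·sinφ = -4.8464 m/s;  V_Py = rω cosθ + a·ω_rod·cosφ = +0.067768 m/s.
|V_P| = √(V_Px² + V_Py²) = 4.8469 m/s.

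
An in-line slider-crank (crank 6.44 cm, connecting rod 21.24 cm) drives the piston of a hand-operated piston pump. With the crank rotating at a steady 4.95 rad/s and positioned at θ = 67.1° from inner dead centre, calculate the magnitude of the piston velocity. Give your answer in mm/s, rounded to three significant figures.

330

ω = 4.95 rad/s
For an in-line slider-crank, x = r cosθ + √(L² − r² sin²θ), so v = −rω sinθ·[1 + r cosθ/√(L² − r² sin²θ)].
With r = 0.0644 m, L = 0.2124 m, θ = 67.1°: √(L² − r² sin²θ) = 0.20395 m.
v = −0.0644·4.95·0.92119·[1 + 0.0644·0.38912/0.20395] = -0.32974 m/s.
|v| = 0.32974 m/s = 329.74 mm/s.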